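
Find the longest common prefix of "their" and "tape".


Word 1: "their"
Word 2: "tape"
Comparing from start:
  Pos 0: 't' == 't'
  Pos 1: 'h' != 'a' (stop)
LCP = "t" (length 1)


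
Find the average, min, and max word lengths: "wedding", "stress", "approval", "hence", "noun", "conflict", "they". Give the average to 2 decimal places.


Lengths: "wedding"=7, "stress"=6, "approval"=8, "hence"=5, "noun"=4, "conflict"=8, "they"=4
Sum = 42, Count = 7
Average = 42/7 = 6.00
= avg=6.00, min=4, max=8


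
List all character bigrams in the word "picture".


Word: "picture" (length 7)
Number of bigrams = 7 - 2 + 1 = 6
  Position 0: "pi"
  Position 1: "ic"
  Position 2: "ct"
  Position 3: "tu"
  Position 4: "ur"
  Position 5: "re"
Bigrams = "pi", "ic", "ct", "tu", "ur", "re"


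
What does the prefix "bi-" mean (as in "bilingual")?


Prefix: bi-
Example: bilingual (bi- + lingual)
Meaning = two


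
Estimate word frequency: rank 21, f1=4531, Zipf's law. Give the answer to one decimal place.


Zipf's law: f(r) = f(1) / r
f(1) = 4531
f(21) = 4531 / 21
= 215.8 occurrences


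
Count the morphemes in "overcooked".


Word: "overcooked"
Morphemes: over- | cook | -ed
Each morpheme carries meaning
= 3 morphemes


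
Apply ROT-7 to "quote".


Word: "quote"
Shift: 7
Each letter → (letter + shift) mod 26:
  'q' (16) + 7 = 23 → 'x'
  'u' (20) + 7 = 1 → 'b'
  'o' (14) + 7 = 21 → 'v'
  't' (19) + 7 = 0 → 'a'
  'e' (4) + 7 = 11 → 'l'
Result = "xbval"


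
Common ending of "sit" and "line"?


Word 1: "sit"
Word 2: "line"
Comparing from end:
  Pos -1: 't' != 'e' (stop)
LCS = "" (length 0)


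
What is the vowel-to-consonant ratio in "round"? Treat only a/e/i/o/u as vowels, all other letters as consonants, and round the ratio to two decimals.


Word: "round"
Vowels (a,e,i,o,u): 2
Consonants: 3
Ratio = 2/3
= 0.67


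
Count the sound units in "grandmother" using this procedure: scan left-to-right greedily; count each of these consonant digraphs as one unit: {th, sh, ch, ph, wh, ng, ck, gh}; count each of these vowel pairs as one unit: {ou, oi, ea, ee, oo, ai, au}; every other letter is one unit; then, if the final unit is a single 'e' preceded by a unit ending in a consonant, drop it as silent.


Word: "grandmother" (11 letters)
Left-to-right scan:
  1. 'g' (letter)
  2. 'r' (letter)
  3. 'a' (letter)
  4. 'n' (letter)
  5. 'd' (letter)
  6. 'm' (letter)
  7. 'o' (letter)
  8. 'th' (digraph)
  9. 'e' (letter)
  10. 'r' (letter)
Units from scan: 10
Sound units = 10 units


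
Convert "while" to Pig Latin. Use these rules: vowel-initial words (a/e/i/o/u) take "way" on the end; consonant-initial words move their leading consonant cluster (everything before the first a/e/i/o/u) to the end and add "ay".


Word: "while"
Starts with consonant(s) → move to end, add 'ay'
Consonant cluster: "wh"
Pig Latin = "ilewhay"


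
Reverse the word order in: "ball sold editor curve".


Original: "ball sold editor curve"
Words (1..n): ball | sold | editor | curve
Reversed (n..1): curve | editor | sold | ball
Result = "curve editor sold ball"


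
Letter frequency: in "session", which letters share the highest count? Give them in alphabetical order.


Word: "session"
Letter counts:
  'e': 1
  'i': 1
  'n': 1
  'o': 1
  's': 3
Maximum count = 3
Most frequent = 's' (3 times each)


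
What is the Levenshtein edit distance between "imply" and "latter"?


Word 1: "imply" (length 5)
Word 2: "latter" (length 6)
One optimal edit sequence (insert/delete/substitute each cost 1):
  1. insert 'l'  (+1)
  2. substitute 'i' -> 'a'  (+1)
  3. substitute 'm' -> 't'  (+1)
  4. substitute 'p' -> 't'  (+1)
  5. substitute 'l' -> 'e'  (+1)
  6. substitute 'y' -> 'r'  (+1)
Total edit operations: 6
Edit distance = 6


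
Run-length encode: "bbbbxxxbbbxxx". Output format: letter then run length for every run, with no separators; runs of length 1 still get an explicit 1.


String: "bbbbxxxbbbxxx"
Scanning for consecutive runs:
  'b' x 4
  'x' x 3
  'b' x 3
  'x' x 3
RLE = "b4x3b3x3"


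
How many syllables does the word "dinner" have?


Word: "dinner"
Syllable breakdown: din-ner
Counting: 2 parts
= 2 syllables


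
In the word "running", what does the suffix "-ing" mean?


Suffix: -ing
As in: running -> run + -ing, with a spelling change
Meaning = present participle


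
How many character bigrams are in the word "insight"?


Word: "insight" (length 7)
Number of 2-grams = length - 2 + 1 = 7 - 2 + 1
= 6


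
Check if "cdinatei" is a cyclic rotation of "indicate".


Word: "indicate", Candidate: "cdinatei"
Method: check if candidate is substring of word+word
"indicateindicate" contains "cdinatei"? No
Is rotation = No


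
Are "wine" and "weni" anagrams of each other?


Word 1: "wine" → sorted: einw
Word 2: "weni" → sorted: einw
Same letters? einw == einw
Anagram = Yes


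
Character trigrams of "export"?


Word: "export" (length 6)
Number of trigrams = 6 - 3 + 1 = 4
  Position 0: "exp"
  Position 1: "xpo"
  Position 2: "por"
  Position 3: "ort"
Trigrams = "exp", "xpo", "por", "ort"


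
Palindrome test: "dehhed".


Word: "dehhed"
Reversed: "dehhed"
Forward == Backward? dehhed == dehhed
Palindrome = Yes


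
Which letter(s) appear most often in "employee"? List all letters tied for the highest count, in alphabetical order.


Word: "employee"
Letter counts:
  'e': 3
  'l': 1
  'm': 1
  'o': 1
  'p': 1
  'y': 1
Maximum count = 3
Most frequent = 'e' (3 times each)


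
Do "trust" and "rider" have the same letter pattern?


Pattern of "trust": [0, 1, 2, 3, 0]
Pattern of "rider": [0, 1, 2, 3, 0]
Patterns match
Same pattern = Yes


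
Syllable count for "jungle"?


Word: "jungle"
Syllable breakdown: jun / gle
Counting: 2 parts
= 2 syllables


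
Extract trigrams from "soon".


Word: "soon" (length 4)
Number of trigrams = 4 - 3 + 1 = 2
  Position 0: "soo"
  Position 1: "oon"
Trigrams = "soo", "oon"


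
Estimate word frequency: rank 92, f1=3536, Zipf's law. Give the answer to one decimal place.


Zipf's law: f(r) = f(1) / r
f(1) = 3536
f(92) = 3536 / 92
= 38.4 occurrences


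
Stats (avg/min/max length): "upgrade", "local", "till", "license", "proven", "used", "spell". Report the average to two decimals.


Lengths: "upgrade"=7, "local"=5, "till"=4, "license"=7, "proven"=6, "used"=4, "spell"=5
Sum = 38, Count = 7
Average = 38/7 = 5.43
= avg=5.43, min=4, max=7


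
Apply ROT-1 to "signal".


Word: "signal"
Shift: 1
Each letter → (letter + shift) mod 26:
  's' (18) + 1 = 19 → 't'
  'i' (8) + 1 = 9 → 'j'
  'g' (6) + 1 = 7 → 'h'
  'n' (13) + 1 = 14 → 'o'
  'a' (0) + 1 = 1 → 'b'
  'l' (11) + 1 = 12 → 'm'
Result = "tjhobm"


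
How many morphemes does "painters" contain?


Word: "painters"
Morphemes: paint / -er / -s
Each morpheme carries meaning
= 3 morphemes


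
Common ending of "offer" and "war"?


Word 1: "offer"
Word 2: "war"
Comparing from end:
  Pos -1: 'r' == 'r'
  Pos -2: 'e' != 'a' (stop)
LCS = "r" (length 1)


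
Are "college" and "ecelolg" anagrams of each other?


Word 1: "college" → sorted: ceegllo
Word 2: "ecelolg" → sorted: ceegllo
Same letters? ceegllo == ceegllo
Anagram = Yes


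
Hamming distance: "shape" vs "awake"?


Comparing character by character (same length = 5):
  Pos 0: 's' vs 'a' !=
  Pos 1: 'h' vs 'w' !=
  Pos 2: 'a' vs 'a' =
  Pos 3: 'p' vs 'k' !=
  Pos 4: 'e' vs 'e' =
Hamming distance = 3


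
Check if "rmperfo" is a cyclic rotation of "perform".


Word: "perform", Candidate: "rmperfo"
Method: check if candidate is substring of word+word
"performperform" contains "rmperfo"? Yes
Is rotation = Yes


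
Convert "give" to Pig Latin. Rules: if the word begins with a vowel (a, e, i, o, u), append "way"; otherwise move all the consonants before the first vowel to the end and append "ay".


Word: "give"
Starts with consonant(s) → move to end, add 'ay'
Consonant cluster: "g"
Pig Latin = "ivegay"


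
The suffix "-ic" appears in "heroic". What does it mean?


Suffix: -ic
Example: heroic (hero + -ic)
Meaning = relating to


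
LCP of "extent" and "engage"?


Word 1: "extent"
Word 2: "engage"
Comparing from start:
  Pos 0: 'e' == 'e'
  Pos 1: 'x' != 'n' (stop)
LCP = "e" (length 1)


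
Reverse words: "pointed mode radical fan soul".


Original: "pointed mode radical fan soul"
Words (1..n): pointed | mode | radical | fan | soul
Reversed (n..1): soul | fan | radical | mode | pointed
Result = "soul fan radical mode pointed"


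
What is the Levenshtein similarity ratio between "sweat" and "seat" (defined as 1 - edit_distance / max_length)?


Word 1: "sweat" (length 5)
Word 2: "seat" (length 4)
One optimal edit sequence:
  1. keep 's'
  2. delete 'w'  (+1)
  3. keep 'e'
  4. keep 'a'
  5. keep 't'
Edit distance = 1
Max length = max(5, 4) = 5
Similarity = 1 - 1/5
= 0.8000


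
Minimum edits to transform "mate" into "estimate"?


Word 1: "mate" (length 4)
Word 2: "estimate" (length 8)
One optimal edit sequence (insert/delete/substitute each cost 1):
  1. insert 'e'  (+1)
  2. insert 's'  (+1)
  3. insert 't'  (+1)
  4. insert 'i'  (+1)
  5. keep 'm'
  6. keep 'a'
  7. keep 't'
  8. keep 'e'
Total edit operations: 4
Edit distance = 4


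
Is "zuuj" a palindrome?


Word: "zuuj"
Reversed: "juuz"
Forward == Backward? zuuj != juuz
Palindrome = No


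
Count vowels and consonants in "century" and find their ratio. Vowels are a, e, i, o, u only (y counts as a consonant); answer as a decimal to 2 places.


Word: "century"
Vowels (a,e,i,o,u): 2
Consonants: 5
Ratio = 2/5
= 0.40


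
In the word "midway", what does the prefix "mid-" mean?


Prefix: mid-
Example: midway = mid- + way
Meaning = middle


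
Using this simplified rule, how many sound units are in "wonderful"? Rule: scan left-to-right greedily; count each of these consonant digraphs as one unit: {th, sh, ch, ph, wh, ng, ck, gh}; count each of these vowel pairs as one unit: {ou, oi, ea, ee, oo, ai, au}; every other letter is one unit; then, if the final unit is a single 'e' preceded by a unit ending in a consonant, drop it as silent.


Word: "wonderful" (9 letters)
Left-to-right scan:
  (1) 'w' (letter)
  (2) 'o' (letter)
  (3) 'n' (letter)
  (4) 'd' (letter)
  (5) 'e' (letter)
  (6) 'r' (letter)
  (7) 'f' (letter)
  (8) 'u' (letter)
  (9) 'l' (letter)
Units from scan: 9
Sound units = 9 units


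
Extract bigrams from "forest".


Word: "forest" (length 6)
Number of bigrams = 6 - 2 + 1 = 5
  Position 0: "fo"
  Position 1: "or"
  Position 2: "re"
  Position 3: "es"
  Position 4: "st"
Bigrams = "fo", "or", "re", "es", "st"


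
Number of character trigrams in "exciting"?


Word: "exciting" (length 8)
Number of 3-grams = length - 3 + 1 = 8 - 3 + 1
= 6


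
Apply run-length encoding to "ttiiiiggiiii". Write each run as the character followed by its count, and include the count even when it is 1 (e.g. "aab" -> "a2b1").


String: "ttiiiiggiiii"
Scanning for consecutive runs:
  't' x 2
  'i' x 4
  'g' x 2
  'i' x 4
RLE = "t2i4g2i4"


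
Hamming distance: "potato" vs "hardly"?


Comparing character by character (same length = 6):
  Pos 0: 'p' vs 'h' !=
  Pos 1: 'o' vs 'a' !=
  Pos 2: 't' vs 'r' !=
  Pos 3: 'a' vs 'd' !=
  Pos 4: 't' vs 'l' !=
  Pos 5: 'o' vs 'y' !=
Hamming distance = 6


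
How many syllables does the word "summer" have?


Word: "summer"
Syllable breakdown: sum · mer
Counting: 2 parts
= 2 syllables


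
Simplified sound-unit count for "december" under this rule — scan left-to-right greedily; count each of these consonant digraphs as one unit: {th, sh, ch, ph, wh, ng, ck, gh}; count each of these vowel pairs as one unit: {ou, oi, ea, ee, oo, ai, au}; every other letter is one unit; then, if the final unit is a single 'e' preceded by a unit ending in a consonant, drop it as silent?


Word: "december" (8 letters)
Left-to-right scan:
  [1] 'd' (letter)
  [2] 'e' (letter)
  [3] 'c' (letter)
  [4] 'e' (letter)
  [5] 'm' (letter)
  [6] 'b' (letter)
  [7] 'e' (letter)
  [8] 'r' (letter)
Units from scan: 8
Sound units = 8 units


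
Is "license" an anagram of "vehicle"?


Word 1: "vehicle" → sorted: ceehilv
Word 2: "license" → sorted: ceeilns
Same letters? ceehilv != ceeilns
Anagram = No


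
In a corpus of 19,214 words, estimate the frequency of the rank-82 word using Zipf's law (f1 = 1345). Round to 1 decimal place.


Zipf's law: f(r) = f(1) / r
f(1) = 1345
f(82) = 1345 / 82
= 16.4 occurrences


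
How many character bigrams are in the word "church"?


Word: "church" (length 6)
Number of 2-grams = length - 2 + 1 = 6 - 2 + 1
= 5


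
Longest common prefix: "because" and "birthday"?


Word 1: "because"
Word 2: "birthday"
Comparing from start:
  Pos 0: 'b' == 'b'
  Pos 1: 'e' != 'i' (stop)
LCP = "b" (length 1)


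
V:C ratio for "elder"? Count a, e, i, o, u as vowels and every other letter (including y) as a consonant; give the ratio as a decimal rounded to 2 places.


Word: "elder"
Vowels (a,e,i,o,u): 2
Consonants: 3
Ratio = 2/3
= 0.67


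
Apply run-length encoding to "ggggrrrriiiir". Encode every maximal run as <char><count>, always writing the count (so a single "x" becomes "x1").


String: "ggggrrrriiiir"
Scanning for consecutive runs:
  'g' x 4
  'r' x 4
  'i' x 4
  'r' x 1
RLE = "g4r4i4r1"


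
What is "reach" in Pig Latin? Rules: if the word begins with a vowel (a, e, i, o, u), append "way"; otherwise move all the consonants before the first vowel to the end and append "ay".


Word: "reach"
Starts with consonant(s) → move to end, add 'ay'
Consonant cluster: "r"
Pig Latin = "eachray"


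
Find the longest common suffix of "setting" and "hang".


Word 1: "setting"
Word 2: "hang"
Comparing from end:
  Pos -1: 'g' == 'g'
  Pos -2: 'n' == 'n'
  Pos -3: 'i' != 'a' (stop)
LCS = "ng" (length 2)


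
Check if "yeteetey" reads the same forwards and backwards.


Word: "yeteetey"
Reversed: "yeteetey"
Forward == Backward? yeteetey == yeteetey
Palindrome = Yes


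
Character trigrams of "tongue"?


Word: "tongue" (length 6)
Number of trigrams = 6 - 3 + 1 = 4
  Position 0: "ton"
  Position 1: "ong"
  Position 2: "ngu"
  Position 3: "gue"
Trigrams = "ton", "ong", "ngu", "gue"


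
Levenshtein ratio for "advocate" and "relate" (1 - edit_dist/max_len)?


Word 1: "advocate" (length 8)
Word 2: "relate" (length 6)
One optimal edit sequence:
  1. delete 'a'  (+1)
  2. delete 'd'  (+1)
  3. substitute 'v' -> 'r'  (+1)
  4. substitute 'o' -> 'e'  (+1)
  5. substitute 'c' -> 'l'  (+1)
  6. keep 'a'
  7. keep 't'
  8. keep 'e'
Edit distance = 5
Max length = max(8, 6) = 8
Similarity = 1 - 5/8
= 0.3750


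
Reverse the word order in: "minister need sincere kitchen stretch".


Original: "minister need sincere kitchen stretch"
Words (1..n): minister | need | sincere | kitchen | stretch
Reversed (n..1): stretch | kitchen | sincere | need | minister
Result = "stretch kitchen sincere need minister"


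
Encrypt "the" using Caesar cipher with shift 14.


Word: "the"
Shift: 14
Each letter → (letter + shift) mod 26:
  't' (19) + 14 = 7 → 'h'
  'h' (7) + 14 = 21 → 'v'
  'e' (4) + 14 = 18 → 's'
Result = "hvs"


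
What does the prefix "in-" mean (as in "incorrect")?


Prefix: in-
As in: incorrect -> in- + correct
Meaning = not / into


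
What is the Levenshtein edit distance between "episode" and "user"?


Word 1: "episode" (length 7)
Word 2: "user" (length 4)
One optimal edit sequence (insert/delete/substitute each cost 1):
  1. delete 'e'  (+1)
  2. delete 'p'  (+1)
  3. substitute 'i' -> 'u'  (+1)
  4. keep 's'
  5. delete 'o'  (+1)
  6. substitute 'd' -> 'e'  (+1)
  7. substitute 'e' -> 'r'  (+1)
Total edit operations: 6
Edit distance = 6


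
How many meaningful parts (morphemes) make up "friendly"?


Word: "friendly"
Morphemes: friend | -ly
Each morpheme carries meaning
= 2 morphemes


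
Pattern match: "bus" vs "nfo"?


Pattern of "bus": [0, 1, 2]
Pattern of "nfo": [0, 1, 2]
Patterns match
Same pattern = Yes


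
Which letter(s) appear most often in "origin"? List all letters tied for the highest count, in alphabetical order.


Word: "origin"
Letter counts:
  'g': 1
  'i': 2
  'n': 1
  'o': 1
  'r': 1
Maximum count = 2
Most frequent = 'i' (2 times each)


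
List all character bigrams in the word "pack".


Word: "pack" (length 4)
Number of bigrams = 4 - 2 + 1 = 3
  Position 0: "pa"
  Position 1: "ac"
  Position 2: "ck"
Bigrams = "pa", "ac", "ck"


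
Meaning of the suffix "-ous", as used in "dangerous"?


Suffix: -ous
Example: dangerous (danger + -ous)
Meaning = having quality of


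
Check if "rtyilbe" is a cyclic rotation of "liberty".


Word: "liberty", Candidate: "rtyilbe"
Method: check if candidate is substring of word+word
"libertyliberty" contains "rtyilbe"? No
Is rotation = No


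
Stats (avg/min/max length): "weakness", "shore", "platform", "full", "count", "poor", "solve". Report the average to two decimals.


Lengths: "weakness"=8, "shore"=5, "platform"=8, "full"=4, "count"=5, "poor"=4, "solve"=5
Sum = 39, Count = 7
Average = 39/7 = 5.57
= avg=5.57, min=4, max=8


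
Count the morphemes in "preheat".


Word: "preheat"
Morphemes: pre- / heat
Each morpheme carries meaning
= 2 morphemes


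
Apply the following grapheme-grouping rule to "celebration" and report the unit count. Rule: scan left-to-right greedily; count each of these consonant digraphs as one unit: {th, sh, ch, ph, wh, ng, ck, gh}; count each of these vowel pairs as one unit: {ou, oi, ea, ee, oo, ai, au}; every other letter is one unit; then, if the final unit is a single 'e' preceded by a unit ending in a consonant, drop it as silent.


Word: "celebration" (11 letters)
Left-to-right scan:
  (1) 'c' (letter)
  (2) 'e' (letter)
  (3) 'l' (letter)
  (4) 'e' (letter)
  (5) 'b' (letter)
  (6) 'r' (letter)
  (7) 'a' (letter)
  (8) 't' (letter)
  (9) 'i' (letter)
  (10) 'o' (letter)
  (11) 'n' (letter)
Units from scan: 11
Sound units = 11 units


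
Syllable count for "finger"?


Word: "finger"
Syllable breakdown: fin | ger
Counting: 2 parts
= 2 syllables


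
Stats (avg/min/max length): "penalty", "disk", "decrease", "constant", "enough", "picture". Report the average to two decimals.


Lengths: "penalty"=7, "disk"=4, "decrease"=8, "constant"=8, "enough"=6, "picture"=7
Sum = 40, Count = 6
Average = 40/6 = 6.67
= avg=6.67, min=4, max=8


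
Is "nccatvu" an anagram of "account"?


Word 1: "account" → sorted: accnotu
Word 2: "nccatvu" → sorted: accntuv
Same letters? accnotu != accntuv
Anagram = No


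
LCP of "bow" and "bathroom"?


Word 1: "bow"
Word 2: "bathroom"
Comparing from start:
  Pos 0: 'b' == 'b'
  Pos 1: 'o' != 'a' (stop)
LCP = "b" (length 1)


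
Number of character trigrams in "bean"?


Word: "bean" (length 4)
Number of 3-grams = length - 3 + 1 = 4 - 3 + 1
= 2


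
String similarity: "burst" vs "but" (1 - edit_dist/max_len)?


Word 1: "burst" (length 5)
Word 2: "but" (length 3)
One optimal edit sequence:
  1. keep 'b'
  2. keep 'u'
  3. delete 'r'  (+1)
  4. delete 's'  (+1)
  5. keep 't'
Edit distance = 2
Max length = max(5, 3) = 5
Similarity = 1 - 2/5
= 0.6000


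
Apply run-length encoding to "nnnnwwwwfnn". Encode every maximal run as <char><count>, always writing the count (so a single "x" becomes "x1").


String: "nnnnwwwwfnn"
Scanning for consecutive runs:
  'n' x 4
  'w' x 4
  'f' x 1
  'n' x 2
RLE = "n4w4f1n2"


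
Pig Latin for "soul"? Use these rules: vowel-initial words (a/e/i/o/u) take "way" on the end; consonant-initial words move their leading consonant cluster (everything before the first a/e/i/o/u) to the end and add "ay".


Word: "soul"
Starts with consonant(s) → move to end, add 'ay'
Consonant cluster: "s"
Pig Latin = "oulsay"


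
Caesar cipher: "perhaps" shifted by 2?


Word: "perhaps"
Shift: 2
Each letter → (letter + shift) mod 26:
  'p' (15) + 2 = 17 → 'r'
  'e' (4) + 2 = 6 → 'g'
  'r' (17) + 2 = 19 → 't'
  'h' (7) + 2 = 9 → 'j'
  'a' (0) + 2 = 2 → 'c'
  'p' (15) + 2 = 17 → 'r'
  's' (18) + 2 = 20 → 'u'
Result = "rgtjcru"


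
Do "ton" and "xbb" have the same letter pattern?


Pattern of "ton": [0, 1, 2]
Pattern of "xbb": [0, 1, 1]
Patterns do not match
Same pattern = No


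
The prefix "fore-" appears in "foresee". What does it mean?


Prefix: fore-
Example: foresee (fore- + see)
Meaning = before


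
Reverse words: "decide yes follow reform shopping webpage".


Original: "decide yes follow reform shopping webpage"
Words (1..n): decide | yes | follow | reform | shopping | webpage
Reversed (n..1): webpage | shopping | reform | follow | yes | decide
Result = "webpage shopping reform follow yes decide"


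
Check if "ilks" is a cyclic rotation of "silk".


Word: "silk", Candidate: "ilks"
Method: check if candidate is substring of word+word
"silksilk" contains "ilks"? Yes
Is rotation = Yes


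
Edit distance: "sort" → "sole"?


Word 1: "sort" (length 4)
Word 2: "sole" (length 4)
One optimal edit sequence (insert/delete/substitute each cost 1):
  1. keep 's'
  2. keep 'o'
  3. substitute 'r' -> 'l'  (+1)
  4. substitute 't' -> 'e'  (+1)
Total edit operations: 2
Edit distance = 2


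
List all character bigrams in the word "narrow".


Word: "narrow" (length 6)
Number of bigrams = 6 - 2 + 1 = 5
  Position 0: "na"
  Position 1: "ar"
  Position 2: "rr"
  Position 3: "ro"
  Position 4: "ow"
Bigrams = "na", "ar", "rr", "ro", "ow"


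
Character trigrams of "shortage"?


Word: "shortage" (length 8)
Number of trigrams = 8 - 3 + 1 = 6
  Position 0: "sho"
  Position 1: "hor"
  Position 2: "ort"
  Position 3: "rta"
  Position 4: "tag"
  Position 5: "age"
Trigrams = "sho", "hor", "ort", "rta", "tag", "age"


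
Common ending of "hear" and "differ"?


Word 1: "hear"
Word 2: "differ"
Comparing from end:
  Pos -1: 'r' == 'r'
  Pos -2: 'a' != 'e' (stop)
LCS = "r" (length 1)


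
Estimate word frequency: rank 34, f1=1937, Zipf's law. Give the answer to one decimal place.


Zipf's law: f(r) = f(1) / r
f(1) = 1937
f(34) = 1937 / 34
= 57.0 occurrences


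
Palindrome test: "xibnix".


Word: "xibnix"
Reversed: "xinbix"
Forward == Backward? xibnix != xinbix
Palindrome = No


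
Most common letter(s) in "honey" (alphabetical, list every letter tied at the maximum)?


Word: "honey"
Letter counts:
  'e': 1
  'h': 1
  'n': 1
  'o': 1
  'y': 1
Maximum count = 1
Most frequent = 'e', 'h', 'n', 'o', 'y' (1 time each)


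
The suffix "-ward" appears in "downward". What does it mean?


Suffix: -ward
Example: downward = down + -ward
Meaning = in the direction of


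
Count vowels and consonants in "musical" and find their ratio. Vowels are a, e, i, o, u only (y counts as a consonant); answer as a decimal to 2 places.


Word: "musical"
Vowels (a,e,i,o,u): 3
Consonants: 4
Ratio = 3/4
= 0.75


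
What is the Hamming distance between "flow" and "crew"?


Comparing character by character (same length = 4):
  Pos 0: 'f' vs 'c' !=
  Pos 1: 'l' vs 'r' !=
  Pos 2: 'o' vs 'e' !=
  Pos 3: 'w' vs 'w' =
Hamming distance = 3


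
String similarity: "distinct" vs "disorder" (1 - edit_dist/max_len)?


Word 1: "distinct" (length 8)
Word 2: "disorder" (length 8)
One optimal edit sequence:
  1. keep 'd'
  2. keep 'i'
  3. keep 's'
  4. substitute 't' -> 'o'  (+1)
  5. substitute 'i' -> 'r'  (+1)
  6. substitute 'n' -> 'd'  (+1)
  7. substitute 'c' -> 'e'  (+1)
  8. substitute 't' -> 'r'  (+1)
Edit distance = 5
Max length = max(8, 8) = 8
Similarity = 1 - 5/8
= 0.3750


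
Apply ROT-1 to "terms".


Word: "terms"
Shift: 1
Each letter → (letter + shift) mod 26:
  't' (19) + 1 = 20 → 'u'
  'e' (4) + 1 = 5 → 'f'
  'r' (17) + 1 = 18 → 's'
  'm' (12) + 1 = 13 → 'n'
  's' (18) + 1 = 19 → 't'
Result = "ufsnt"


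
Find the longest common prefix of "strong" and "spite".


Word 1: "strong"
Word 2: "spite"
Comparing from start:
  Pos 0: 's' == 's'
  Pos 1: 't' != 'p' (stop)
LCP = "s" (length 1)


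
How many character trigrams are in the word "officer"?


Word: "officer" (length 7)
Number of 3-grams = length - 3 + 1 = 7 - 3 + 1
= 5


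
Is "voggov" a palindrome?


Word: "voggov"
Reversed: "voggov"
Forward == Backward? voggov == voggov
Palindrome = Yes


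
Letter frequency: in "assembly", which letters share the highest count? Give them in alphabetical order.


Word: "assembly"
Letter counts:
  'a': 1
  'b': 1
  'e': 1
  'l': 1
  'm': 1
  's': 2
  'y': 1
Maximum count = 2
Most frequent = 's' (2 times each)


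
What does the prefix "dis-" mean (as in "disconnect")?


Prefix: dis-
Example: disconnect = dis- + connect
Meaning = not / opposite


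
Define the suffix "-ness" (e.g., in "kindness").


Suffix: -ness
Example: kindness = kind + -ness
Meaning = state of being


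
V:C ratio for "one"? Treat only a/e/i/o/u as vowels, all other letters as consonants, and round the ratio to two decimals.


Word: "one"
Vowels (a,e,i,o,u): 2
Consonants: 1
Ratio = 2/1
= 2.00


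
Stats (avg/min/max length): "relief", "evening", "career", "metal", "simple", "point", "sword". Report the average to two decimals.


Lengths: "relief"=6, "evening"=7, "career"=6, "metal"=5, "simple"=6, "point"=5, "sword"=5
Sum = 40, Count = 7
Average = 40/7 = 5.71
= avg=5.71, min=5, max=7


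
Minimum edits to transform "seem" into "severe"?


Word 1: "seem" (length 4)
Word 2: "severe" (length 6)
One optimal edit sequence (insert/delete/substitute each cost 1):
  1. keep 's'
  2. keep 'e'
  3. insert 'v'  (+1)
  4. keep 'e'
  5. insert 'r'  (+1)
  6. substitute 'm' -> 'e'  (+1)
Total edit operations: 3
Edit distance = 3


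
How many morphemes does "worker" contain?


Word: "worker"
Morphemes: work / -er
Each morpheme carries meaning
= 2 morphemes


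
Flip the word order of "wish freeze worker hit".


Original: "wish freeze worker hit"
Words (1..n): wish | freeze | worker | hit
Reversed (n..1): hit | worker | freeze | wish
Result = "hit worker freeze wish"


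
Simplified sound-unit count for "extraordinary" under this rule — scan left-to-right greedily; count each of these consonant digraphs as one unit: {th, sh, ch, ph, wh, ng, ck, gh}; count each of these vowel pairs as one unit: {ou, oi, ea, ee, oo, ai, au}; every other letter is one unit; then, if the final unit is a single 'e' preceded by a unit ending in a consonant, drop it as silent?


Word: "extraordinary" (13 letters)
Left-to-right scan:
  1. 'e' (letter)
  2. 'x' (letter)
  3. 't' (letter)
  4. 'r' (letter)
  5. 'a' (letter)
  6. 'o' (letter)
  7. 'r' (letter)
  8. 'd' (letter)
  9. 'i' (letter)
  10. 'n' (letter)
  11. 'a' (letter)
  12. 'r' (letter)
  13. 'y' (letter)
Units from scan: 13
Sound units = 13 units


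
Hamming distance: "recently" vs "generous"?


Comparing character by character (same length = 8):
  Pos 0: 'r' vs 'g' !=
  Pos 1: 'e' vs 'e' =
  Pos 2: 'c' vs 'n' !=
  Pos 3: 'e' vs 'e' =
  Pos 4: 'n' vs 'r' !=
  Pos 5: 't' vs 'o' !=
  Pos 6: 'l' vs 'u' !=
  Pos 7: 'y' vs 's' !=
Hamming distance = 6


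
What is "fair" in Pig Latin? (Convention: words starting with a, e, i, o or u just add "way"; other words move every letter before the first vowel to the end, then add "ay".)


Word: "fair"
Starts with consonant(s) → move to end, add 'ay'
Consonant cluster: "f"
Pig Latin = "airfay"


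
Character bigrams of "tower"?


Word: "tower" (length 5)
Number of bigrams = 5 - 2 + 1 = 4
  Position 0: "to"
  Position 1: "ow"
  Position 2: "we"
  Position 3: "er"
Bigrams = "to", "ow", "we", "er"


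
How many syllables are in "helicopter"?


Word: "helicopter"
Syllable breakdown: hel / i / cop / ter
Counting: 4 parts
= 4 syllables


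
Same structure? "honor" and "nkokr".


Pattern of "honor": [0, 1, 2, 1, 3]
Pattern of "nkokr": [0, 1, 2, 1, 3]
Patterns match
Same pattern = Yes


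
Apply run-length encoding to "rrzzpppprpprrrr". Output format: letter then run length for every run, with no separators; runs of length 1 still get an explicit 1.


String: "rrzzpppprpprrrr"
Scanning for consecutive runs:
  'r' x 2
  'z' x 2
  'p' x 4
  'r' x 1
  'p' x 2
  'r' x 4
RLE = "r2z2p4r1p2r4"


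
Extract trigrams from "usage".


Word: "usage" (length 5)
Number of trigrams = 5 - 3 + 1 = 3
  Position 0: "usa"
  Position 1: "sag"
  Position 2: "age"
Trigrams = "usa", "sag", "age"


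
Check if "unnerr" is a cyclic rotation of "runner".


Word: "runner", Candidate: "unnerr"
Method: check if candidate is substring of word+word
"runnerrunner" contains "unnerr"? Yes
Is rotation = Yes


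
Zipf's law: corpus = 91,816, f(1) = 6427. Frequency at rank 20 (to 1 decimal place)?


Zipf's law: f(r) = f(1) / r
f(1) = 6427
f(20) = 6427 / 20
= 321.4 occurrences


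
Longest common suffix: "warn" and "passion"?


Word 1: "warn"
Word 2: "passion"
Comparing from end:
  Pos -1: 'n' == 'n'
  Pos -2: 'r' != 'o' (stop)
LCS = "n" (length 1)


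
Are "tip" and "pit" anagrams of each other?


Word 1: "tip" → sorted: ipt
Word 2: "pit" → sorted: ipt
Same letters? ipt == ipt
Anagram = Yes


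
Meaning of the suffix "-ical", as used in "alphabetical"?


Suffix: -ical
Example: alphabetical = alphabet + -ical
Meaning = relating to


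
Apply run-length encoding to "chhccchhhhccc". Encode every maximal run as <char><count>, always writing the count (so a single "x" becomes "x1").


String: "chhccchhhhccc"
Scanning for consecutive runs:
  'c' x 1
  'h' x 2
  'c' x 3
  'h' x 4
  'c' x 3
RLE = "c1h2c3h4c3"


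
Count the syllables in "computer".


Word: "computer"
Syllable breakdown: com | pu | ter
Counting: 3 parts
= 3 syllables


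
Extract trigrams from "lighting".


Word: "lighting" (length 8)
Number of trigrams = 8 - 3 + 1 = 6
  Position 0: "lig"
  Position 1: "igh"
  Position 2: "ght"
  Position 3: "hti"
  Position 4: "tin"
  Position 5: "ing"
Trigrams = "lig", "igh", "ght", "hti", "tin", "ing"


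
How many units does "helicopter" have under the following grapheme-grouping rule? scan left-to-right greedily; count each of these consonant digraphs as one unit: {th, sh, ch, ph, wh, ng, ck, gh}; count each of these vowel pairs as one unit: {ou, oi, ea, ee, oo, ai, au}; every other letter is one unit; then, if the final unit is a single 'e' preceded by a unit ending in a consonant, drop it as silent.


Word: "helicopter" (10 letters)
Left-to-right scan:
  [1] 'h' (letter)
  [2] 'e' (letter)
  [3] 'l' (letter)
  [4] 'i' (letter)
  [5] 'c' (letter)
  [6] 'o' (letter)
  [7] 'p' (letter)
  [8] 't' (letter)
  [9] 'e' (letter)
  [10] 'r' (letter)
Units from scan: 10
Sound units = 10 units


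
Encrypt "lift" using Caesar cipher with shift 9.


Word: "lift"
Shift: 9
Each letter → (letter + shift) mod 26:
  'l' (11) + 9 = 20 → 'u'
  'i' (8) + 9 = 17 → 'r'
  'f' (5) + 9 = 14 → 'o'
  't' (19) + 9 = 2 → 'c'
Result = "uroc"


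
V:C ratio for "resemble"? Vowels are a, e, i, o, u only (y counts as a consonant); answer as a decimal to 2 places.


Word: "resemble"
Vowels (a,e,i,o,u): 3
Consonants: 5
Ratio = 3/5
= 0.60


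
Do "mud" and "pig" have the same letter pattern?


Pattern of "mud": [0, 1, 2]
Pattern of "pig": [0, 1, 2]
Patterns match
Same pattern = Yes


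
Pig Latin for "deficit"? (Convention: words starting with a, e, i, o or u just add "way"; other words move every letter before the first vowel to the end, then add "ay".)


Word: "deficit"
Starts with consonant(s) → move to end, add 'ay'
Consonant cluster: "d"
Pig Latin = "eficitday"


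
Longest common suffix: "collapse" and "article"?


Word 1: "collapse"
Word 2: "article"
Comparing from end:
  Pos -1: 'e' == 'e'
  Pos -2: 's' != 'l' (stop)
LCS = "e" (length 1)


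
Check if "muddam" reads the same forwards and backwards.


Word: "muddam"
Reversed: "maddum"
Forward == Backward? muddam != maddum
Palindrome = No


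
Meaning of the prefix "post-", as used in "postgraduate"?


Prefix: post-
As in: postgraduate -> post- + graduate
Meaning = after


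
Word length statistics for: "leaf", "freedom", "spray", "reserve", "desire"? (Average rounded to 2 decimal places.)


Lengths: "leaf"=4, "freedom"=7, "spray"=5, "reserve"=7, "desire"=6
Sum = 29, Count = 5
Average = 29/5 = 5.80
= avg=5.80, min=4, max=7


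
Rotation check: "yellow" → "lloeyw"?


Word: "yellow", Candidate: "lloeyw"
Method: check if candidate is substring of word+word
"yellowyellow" contains "lloeyw"? No
Is rotation = No


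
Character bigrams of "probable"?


Word: "probable" (length 8)
Number of bigrams = 8 - 2 + 1 = 7
  Position 0: "pr"
  Position 1: "ro"
  Position 2: "ob"
  Position 3: "ba"
  Position 4: "ab"
  Position 5: "bl"
  Position 6: "le"
Bigrams = "pr", "ro", "ob", "ba", "ab", "bl", "le"


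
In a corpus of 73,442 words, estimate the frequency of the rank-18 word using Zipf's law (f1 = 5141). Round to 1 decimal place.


Zipf's law: f(r) = f(1) / r
f(1) = 5141
f(18) = 5141 / 18
= 285.6 occurrences


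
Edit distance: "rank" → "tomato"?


Word 1: "rank" (length 4)
Word 2: "tomato" (length 6)
One optimal edit sequence (insert/delete/substitute each cost 1):
  1. insert 't'  (+1)
  2. insert 'o'  (+1)
  3. substitute 'r' -> 'm'  (+1)
  4. keep 'a'
  5. substitute 'n' -> 't'  (+1)
  6. substitute 'k' -> 'o'  (+1)
Total edit operations: 5
Edit distance = 5


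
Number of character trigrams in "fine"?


Word: "fine" (length 4)
Number of 3-grams = length - 3 + 1 = 4 - 3 + 1
= 2


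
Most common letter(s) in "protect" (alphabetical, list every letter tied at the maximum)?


Word: "protect"
Letter counts:
  'c': 1
  'e': 1
  'o': 1
  'p': 1
  'r': 1
  't': 2
Maximum count = 2
Most frequent = 't' (2 times each)


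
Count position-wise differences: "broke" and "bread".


Comparing character by character (same length = 5):
  Pos 0: 'b' vs 'b' =
  Pos 1: 'r' vs 'r' =
  Pos 2: 'o' vs 'e' !=
  Pos 3: 'k' vs 'a' !=
  Pos 4: 'e' vs 'd' !=
Hamming distance = 3


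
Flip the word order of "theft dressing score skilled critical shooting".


Original: "theft dressing score skilled critical shooting"
Words (1..n): theft | dressing | score | skilled | critical | shooting
Reversed (n..1): shooting | critical | skilled | score | dressing | theft
Result = "shooting critical skilled score dressing theft"


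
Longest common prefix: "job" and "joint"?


Word 1: "job"
Word 2: "joint"
Comparing from start:
  Pos 0: 'j' == 'j'
  Pos 1: 'o' == 'o'
  Pos 2: 'b' != 'i' (stop)
LCP = "jo" (length 2)


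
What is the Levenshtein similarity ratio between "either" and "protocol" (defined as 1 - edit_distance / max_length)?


Word 1: "either" (length 6)
Word 2: "protocol" (length 8)
One optimal edit sequence:
  1. insert 'p'  (+1)
  2. substitute 'e' -> 'r'  (+1)
  3. substitute 'i' -> 'o'  (+1)
  4. keep 't'
  5. insert 'o'  (+1)
  6. substitute 'h' -> 'c'  (+1)
  7. substitute 'e' -> 'o'  (+1)
  8. substitute 'r' -> 'l'  (+1)
Edit distance = 7
Max length = max(6, 8) = 8
Similarity = 1 - 7/8
= 0.1250


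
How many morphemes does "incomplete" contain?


Word: "incomplete"
Morphemes: in- / complete
Each morpheme carries meaning
= 2 morphemes


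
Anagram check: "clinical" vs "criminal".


Word 1: "clinical" → sorted: acciilln
Word 2: "criminal" → sorted: aciilmnr
Same letters? acciilln != aciilmnr
Anagram = No


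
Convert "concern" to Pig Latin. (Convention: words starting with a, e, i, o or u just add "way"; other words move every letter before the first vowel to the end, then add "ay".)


Word: "concern"
Starts with consonant(s) → move to end, add 'ay'
Consonant cluster: "c"
Pig Latin = "oncerncay"


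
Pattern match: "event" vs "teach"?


Pattern of "event": [0, 1, 0, 2, 3]
Pattern of "teach": [0, 1, 2, 3, 4]
Patterns do not match
Same pattern = No


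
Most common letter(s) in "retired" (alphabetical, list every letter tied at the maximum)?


Word: "retired"
Letter counts:
  'd': 1
  'e': 2
  'i': 1
  'r': 2
  't': 1
Maximum count = 2
Most frequent = 'e', 'r' (2 times each)


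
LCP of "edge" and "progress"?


Word 1: "edge"
Word 2: "progress"
Comparing from start:
  Pos 0: 'e' != 'p' (stop)
LCP = "" (length 0)


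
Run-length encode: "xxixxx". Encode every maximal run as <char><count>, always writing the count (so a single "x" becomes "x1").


String: "xxixxx"
Scanning for consecutive runs:
  'x' x 2
  'i' x 1
  'x' x 3
RLE = "x2i1x3"


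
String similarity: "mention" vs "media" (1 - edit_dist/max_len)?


Word 1: "mention" (length 7)
Word 2: "media" (length 5)
One optimal edit sequence:
  1. keep 'm'
  2. keep 'e'
  3. delete 'n'  (+1)
  4. substitute 't' -> 'd'  (+1)
  5. keep 'i'
  6. delete 'o'  (+1)
  7. substitute 'n' -> 'a'  (+1)
Edit distance = 4
Max length = max(7, 5) = 7
Similarity = 1 - 4/7
= 0.4286


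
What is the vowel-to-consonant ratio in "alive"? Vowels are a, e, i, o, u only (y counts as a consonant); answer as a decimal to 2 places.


Word: "alive"
Vowels (a,e,i,o,u): 3
Consonants: 2
Ratio = 3/2
= 1.50


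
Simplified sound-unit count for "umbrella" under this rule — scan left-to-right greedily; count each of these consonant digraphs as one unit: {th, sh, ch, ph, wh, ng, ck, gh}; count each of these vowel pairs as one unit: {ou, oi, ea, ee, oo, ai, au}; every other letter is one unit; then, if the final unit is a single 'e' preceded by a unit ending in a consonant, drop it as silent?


Word: "umbrella" (8 letters)
Left-to-right scan:
  1. 'u' (letter)
  2. 'm' (letter)
  3. 'b' (letter)
  4. 'r' (letter)
  5. 'e' (letter)
  6. 'l' (letter)
  7. 'l' (letter)
  8. 'a' (letter)
Units from scan: 8
Sound units = 8 units


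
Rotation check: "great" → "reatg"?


Word: "great", Candidate: "reatg"
Method: check if candidate is substring of word+word
"greatgreat" contains "reatg"? Yes
Is rotation = Yes


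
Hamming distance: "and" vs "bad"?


Comparing character by character (same length = 3):
  Pos 0: 'a' vs 'b' !=
  Pos 1: 'n' vs 'a' !=
  Pos 2: 'd' vs 'd' =
Hamming distance = 2


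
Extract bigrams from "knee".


Word: "knee" (length 4)
Number of bigrams = 4 - 2 + 1 = 3
  Position 0: "kn"
  Position 1: "ne"
  Position 2: "ee"
Bigrams = "kn", "ne", "ee"


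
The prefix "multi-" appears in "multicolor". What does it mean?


Prefix: multi-
Example: multicolor (multi- + color)
Meaning = many


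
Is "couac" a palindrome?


Word: "couac"
Reversed: "cauoc"
Forward == Backward? couac != cauoc
Palindrome = No


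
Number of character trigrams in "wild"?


Word: "wild" (length 4)
Number of 3-grams = length - 3 + 1 = 4 - 3 + 1
= 2


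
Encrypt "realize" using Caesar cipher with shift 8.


Word: "realize"
Shift: 8
Each letter → (letter + shift) mod 26:
  'r' (17) + 8 = 25 → 'z'
  'e' (4) + 8 = 12 → 'm'
  'a' (0) + 8 = 8 → 'i'
  'l' (11) + 8 = 19 → 't'
  'i' (8) + 8 = 16 → 'q'
  'z' (25) + 8 = 7 → 'h'
  'e' (4) + 8 = 12 → 'm'
Result = "zmitqhm"


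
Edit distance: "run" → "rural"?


Word 1: "run" (length 3)
Word 2: "rural" (length 5)
One optimal edit sequence (insert/delete/substitute each cost 1):
  1. keep 'r'
  2. keep 'u'
  3. insert 'r'  (+1)
  4. insert 'a'  (+1)
  5. substitute 'n' -> 'l'  (+1)
Total edit operations: 3
Edit distance = 3


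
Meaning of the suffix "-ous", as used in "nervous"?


Suffix: -ous
As in: nervous -> nerve + -ous, with a spelling change
Meaning = having quality of


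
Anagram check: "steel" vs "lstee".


Word 1: "steel" → sorted: eelst
Word 2: "lstee" → sorted: eelst
Same letters? eelst == eelst
Anagram = Yes


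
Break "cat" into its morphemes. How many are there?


Word: "cat"
Morphemes: cat
Each morpheme carries meaning
= 1 morpheme
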